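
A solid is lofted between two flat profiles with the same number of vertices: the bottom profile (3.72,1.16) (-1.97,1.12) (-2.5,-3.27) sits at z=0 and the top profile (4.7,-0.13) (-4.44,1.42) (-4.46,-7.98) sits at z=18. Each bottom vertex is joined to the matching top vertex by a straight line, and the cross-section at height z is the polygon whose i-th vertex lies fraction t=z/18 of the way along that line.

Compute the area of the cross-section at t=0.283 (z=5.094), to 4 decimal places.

Area at t=0.283: 19.4376

Cross-section at t=0.283: each vertex is (1-t)·p0[i] + t·p1[i].
  v1: (1-0.283)·(3.72,1.16) + 0.283·(4.7,-0.13) = (3.9973,0.7949)
  v2: (1-0.283)·(-1.97,1.12) + 0.283·(-4.44,1.42) = (-2.6690,1.2049)
  v3: (1-0.283)·(-2.5,-3.27) + 0.283·(-4.46,-7.98) = (-3.0547,-4.6029)
Shoelace sum Σ(x_i·y_{i+1} − x_{i+1}·y_i):
  i=1: 3.9973·1.2049 − -2.6690·0.7949 = +6.9381 (running +6.9381)
  i=2: -2.6690·-4.6029 − -3.0547·1.2049 = +15.9659 (running +22.9039)
  i=3: -3.0547·0.7949 − 3.9973·-4.6029 = +15.9712 (running +38.8751)
Area = |Σ|/2 = |38.8751|/2 = 19.4376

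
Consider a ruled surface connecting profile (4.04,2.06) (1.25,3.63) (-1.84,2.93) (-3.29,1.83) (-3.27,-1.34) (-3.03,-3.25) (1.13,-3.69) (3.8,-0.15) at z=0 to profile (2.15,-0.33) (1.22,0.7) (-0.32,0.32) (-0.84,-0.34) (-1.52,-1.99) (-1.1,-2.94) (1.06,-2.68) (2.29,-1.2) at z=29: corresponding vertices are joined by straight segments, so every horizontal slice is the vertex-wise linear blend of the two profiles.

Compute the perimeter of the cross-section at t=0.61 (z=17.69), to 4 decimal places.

Cross-section at t=0.61: each vertex is (1-t)·p0[i] + t·p1[i].
  v1: (1-0.61)·(4.04,2.06) + 0.61·(2.15,-0.33) = (2.8871,0.6021)
  v2: (1-0.61)·(1.25,3.63) + 0.61·(1.22,0.7) = (1.2317,1.8427)
  v3: (1-0.61)·(-1.84,2.93) + 0.61·(-0.32,0.32) = (-0.9128,1.3379)
  v4: (1-0.61)·(-3.29,1.83) + 0.61·(-0.84,-0.34) = (-1.7955,0.5063)
  v5: (1-0.61)·(-3.27,-1.34) + 0.61·(-1.52,-1.99) = (-2.2025,-1.7365)
  v6: (1-0.61)·(-3.03,-3.25) + 0.61·(-1.1,-2.94) = (-1.8527,-3.0609)
  v7: (1-0.61)·(1.13,-3.69) + 0.61·(1.06,-2.68) = (1.0873,-3.0739)
  v8: (1-0.61)·(3.8,-0.15) + 0.61·(2.29,-1.2) = (2.8789,-0.7905)
Perimeter = Σ |v_{i+1} − v_i|:
  edge 1→2: √(-1.6554² + 1.2406²) = 2.0687 (running 2.0687)
  edge 2→3: √(-2.1445² + -0.5048²) = 2.2031 (running 4.2718)
  edge 3→4: √(-0.8827² + -0.8316²) = 1.2127 (running 5.4845)
  edge 4→5: √(-0.4070² + -2.2428²) = 2.2794 (running 7.7640)
  edge 5→6: √(0.3498² + -1.3244²) = 1.3698 (running 9.1338)
  edge 6→7: √(2.9400² + -0.0130²) = 2.9400 (running 12.0738)
  edge 7→8: √(1.7916² + 2.2834²) = 2.9024 (running 14.9762)
  edge 8→1: √(0.0082² + 1.3926²) = 1.3926 (running 16.3688)
Perimeter = 16.3688

Perimeter at t=0.61: 16.3688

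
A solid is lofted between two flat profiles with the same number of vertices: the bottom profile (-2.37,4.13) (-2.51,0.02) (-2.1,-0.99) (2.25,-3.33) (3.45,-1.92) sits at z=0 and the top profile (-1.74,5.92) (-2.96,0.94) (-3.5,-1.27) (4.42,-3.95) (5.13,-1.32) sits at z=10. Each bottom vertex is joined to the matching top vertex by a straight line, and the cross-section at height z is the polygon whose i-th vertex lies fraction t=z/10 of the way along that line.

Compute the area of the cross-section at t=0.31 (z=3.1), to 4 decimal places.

Cross-section at t=0.31: each vertex is (1-t)·p0[i] + t·p1[i].
  v1: (1-0.31)·(-2.37,4.13) + 0.31·(-1.74,5.92) = (-2.1747,4.6849)
  v2: (1-0.31)·(-2.51,0.02) + 0.31·(-2.96,0.94) = (-2.6495,0.3052)
  v3: (1-0.31)·(-2.1,-0.99) + 0.31·(-3.5,-1.27) = (-2.5340,-1.0768)
  v4: (1-0.31)·(2.25,-3.33) + 0.31·(4.42,-3.95) = (2.9227,-3.5222)
  v5: (1-0.31)·(3.45,-1.92) + 0.31·(5.13,-1.32) = (3.9708,-1.7340)
Shoelace sum Σ(x_i·y_{i+1} − x_{i+1}·y_i):
  i=1: -2.1747·0.3052 − -2.6495·4.6849 = +11.7489 (running +11.7489)
  i=2: -2.6495·-1.0768 − -2.5340·0.3052 = +3.6264 (running +15.3753)
  i=3: -2.5340·-3.5222 − 2.9227·-1.0768 = +12.0724 (running +27.4477)
  i=4: 2.9227·-1.7340 − 3.9708·-3.5222 = +8.9180 (running +36.3657)
  i=5: 3.9708·4.6849 − -2.1747·-1.7340 = +14.8319 (running +51.1976)
Area = |Σ|/2 = |51.1976|/2 = 25.5988

Area at t=0.31: 25.5988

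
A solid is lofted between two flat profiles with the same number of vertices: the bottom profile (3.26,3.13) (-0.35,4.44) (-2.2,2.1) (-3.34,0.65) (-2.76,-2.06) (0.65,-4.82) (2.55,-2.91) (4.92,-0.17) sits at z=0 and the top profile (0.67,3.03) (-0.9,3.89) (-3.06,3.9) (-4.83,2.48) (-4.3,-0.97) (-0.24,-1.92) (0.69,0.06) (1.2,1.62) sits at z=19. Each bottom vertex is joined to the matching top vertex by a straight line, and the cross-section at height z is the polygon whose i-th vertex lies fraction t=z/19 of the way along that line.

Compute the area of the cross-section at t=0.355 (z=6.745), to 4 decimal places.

Area at t=0.355: 38.0592

Cross-section at t=0.355: each vertex is (1-t)·p0[i] + t·p1[i].
  v1: (1-0.355)·(3.26,3.13) + 0.355·(0.67,3.03) = (2.3405,3.0945)
  v2: (1-0.355)·(-0.35,4.44) + 0.355·(-0.9,3.89) = (-0.5453,4.2447)
  v3: (1-0.355)·(-2.2,2.1) + 0.355·(-3.06,3.9) = (-2.5053,2.7390)
  v4: (1-0.355)·(-3.34,0.65) + 0.355·(-4.83,2.48) = (-3.8689,1.2996)
  v5: (1-0.355)·(-2.76,-2.06) + 0.355·(-4.3,-0.97) = (-3.3067,-1.6730)
  v6: (1-0.355)·(0.65,-4.82) + 0.355·(-0.24,-1.92) = (0.3341,-3.7905)
  v7: (1-0.355)·(2.55,-2.91) + 0.355·(0.69,0.06) = (1.8897,-1.8557)
  v8: (1-0.355)·(4.92,-0.17) + 0.355·(1.2,1.62) = (3.5994,0.4655)
Shoelace sum Σ(x_i·y_{i+1} − x_{i+1}·y_i):
  i=1: 2.3405·4.2447 − -0.5453·3.0945 = +11.6223 (running +11.6223)
  i=2: -0.5453·2.7390 − -2.5053·4.2447 = +9.1409 (running +20.7633)
  i=3: -2.5053·1.2996 − -3.8689·2.7390 = +7.3410 (running +28.1043)
  i=4: -3.8689·-1.6730 − -3.3067·1.2996 = +10.7705 (running +38.8748)
  i=5: -3.3067·-3.7905 − 0.3341·-1.6730 = +13.0929 (running +51.9677)
  i=6: 0.3341·-1.8557 − 1.8897·-3.7905 = +6.5430 (running +58.5108)
  i=7: 1.8897·0.4655 − 3.5994·-1.8557 = +7.5588 (running +66.0695)
  i=8: 3.5994·3.0945 − 2.3405·0.4655 = +10.0489 (running +76.1185)
Area = |Σ|/2 = |76.1185|/2 = 38.0592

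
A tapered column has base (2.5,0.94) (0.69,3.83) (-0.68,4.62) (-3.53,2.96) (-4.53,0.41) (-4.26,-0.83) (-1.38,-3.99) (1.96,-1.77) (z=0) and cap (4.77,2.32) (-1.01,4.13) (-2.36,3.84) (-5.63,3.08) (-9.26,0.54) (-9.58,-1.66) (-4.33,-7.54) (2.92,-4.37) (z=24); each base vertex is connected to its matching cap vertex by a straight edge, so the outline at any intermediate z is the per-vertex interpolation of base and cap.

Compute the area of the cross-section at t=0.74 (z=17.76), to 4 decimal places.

Cross-section at t=0.74: each vertex is (1-t)·p0[i] + t·p1[i].
  v1: (1-0.74)·(2.5,0.94) + 0.74·(4.77,2.32) = (4.1798,1.9612)
  v2: (1-0.74)·(0.69,3.83) + 0.74·(-1.01,4.13) = (-0.5680,4.0520)
  v3: (1-0.74)·(-0.68,4.62) + 0.74·(-2.36,3.84) = (-1.9232,4.0428)
  v4: (1-0.74)·(-3.53,2.96) + 0.74·(-5.63,3.08) = (-5.0840,3.0488)
  v5: (1-0.74)·(-4.53,0.41) + 0.74·(-9.26,0.54) = (-8.0302,0.5062)
  v6: (1-0.74)·(-4.26,-0.83) + 0.74·(-9.58,-1.66) = (-8.1968,-1.4442)
  v7: (1-0.74)·(-1.38,-3.99) + 0.74·(-4.33,-7.54) = (-3.5630,-6.6170)
  v8: (1-0.74)·(1.96,-1.77) + 0.74·(2.92,-4.37) = (2.6704,-3.6940)
Shoelace sum Σ(x_i·y_{i+1} − x_{i+1}·y_i):
  i=1: 4.1798·4.0520 − -0.5680·1.9612 = +18.0505 (running +18.0505)
  i=2: -0.5680·4.0428 − -1.9232·4.0520 = +5.4965 (running +23.5470)
  i=3: -1.9232·3.0488 − -5.0840·4.0428 = +14.6901 (running +38.2372)
  i=4: -5.0840·0.5062 − -8.0302·3.0488 = +21.9090 (running +60.1461)
  i=5: -8.0302·-1.4442 − -8.1968·0.5062 = +15.7464 (running +75.8925)
  i=6: -8.1968·-6.6170 − -3.5630·-1.4442 = +49.0925 (running +124.9851)
  i=7: -3.5630·-3.6940 − 2.6704·-6.6170 = +30.8318 (running +155.8168)
  i=8: 2.6704·1.9612 − 4.1798·-3.6940 = +20.6774 (running +176.4942)
Area = |Σ|/2 = |176.4942|/2 = 88.2471

Area at t=0.74: 88.2471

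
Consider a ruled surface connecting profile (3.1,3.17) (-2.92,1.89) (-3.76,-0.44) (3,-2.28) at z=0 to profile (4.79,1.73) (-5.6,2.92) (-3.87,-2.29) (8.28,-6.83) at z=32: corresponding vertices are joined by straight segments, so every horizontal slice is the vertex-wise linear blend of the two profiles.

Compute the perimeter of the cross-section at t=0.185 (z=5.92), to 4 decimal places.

Cross-section at t=0.185: each vertex is (1-t)·p0[i] + t·p1[i].
  v1: (1-0.185)·(3.1,3.17) + 0.185·(4.79,1.73) = (3.4127,2.9036)
  v2: (1-0.185)·(-2.92,1.89) + 0.185·(-5.6,2.92) = (-3.4158,2.0805)
  v3: (1-0.185)·(-3.76,-0.44) + 0.185·(-3.87,-2.29) = (-3.7803,-0.7823)
  v4: (1-0.185)·(3,-2.28) + 0.185·(8.28,-6.83) = (3.9768,-3.1217)
Perimeter = Σ |v_{i+1} − v_i|:
  edge 1→2: √(-6.8285² + -0.8231²) = 6.8779 (running 6.8779)
  edge 2→3: √(-0.3645² + -2.8628²) = 2.8859 (running 9.7638)
  edge 3→4: √(7.7571² + -2.3395²) = 8.1023 (running 17.8661)
  edge 4→1: √(-0.5641² + 6.0253²) = 6.0517 (running 23.9178)
Perimeter = 23.9178

Perimeter at t=0.185: 23.9178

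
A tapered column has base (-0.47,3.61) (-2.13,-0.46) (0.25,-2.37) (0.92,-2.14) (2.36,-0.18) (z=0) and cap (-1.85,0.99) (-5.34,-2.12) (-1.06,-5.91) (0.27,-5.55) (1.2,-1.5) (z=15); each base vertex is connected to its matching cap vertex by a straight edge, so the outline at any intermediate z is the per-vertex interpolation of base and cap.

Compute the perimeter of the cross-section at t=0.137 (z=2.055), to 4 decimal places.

Cross-section at t=0.137: each vertex is (1-t)·p0[i] + t·p1[i].
  v1: (1-0.137)·(-0.47,3.61) + 0.137·(-1.85,0.99) = (-0.6591,3.2511)
  v2: (1-0.137)·(-2.13,-0.46) + 0.137·(-5.34,-2.12) = (-2.5698,-0.6874)
  v3: (1-0.137)·(0.25,-2.37) + 0.137·(-1.06,-5.91) = (0.0705,-2.8550)
  v4: (1-0.137)·(0.92,-2.14) + 0.137·(0.27,-5.55) = (0.8309,-2.6072)
  v5: (1-0.137)·(2.36,-0.18) + 0.137·(1.2,-1.5) = (2.2011,-0.3608)
Perimeter = Σ |v_{i+1} − v_i|:
  edge 1→2: √(-1.9107² + -3.9385²) = 4.3775 (running 4.3775)
  edge 2→3: √(2.6403² + -2.1676²) = 3.4161 (running 7.7936)
  edge 3→4: √(0.7604² + 0.2478²) = 0.7998 (running 8.5933)
  edge 4→5: √(1.3701² + 2.2463²) = 2.6312 (running 11.2245)
  edge 5→1: √(-2.8601² + 3.6119²) = 4.6072 (running 15.8317)
Perimeter = 15.8317

Perimeter at t=0.137: 15.8317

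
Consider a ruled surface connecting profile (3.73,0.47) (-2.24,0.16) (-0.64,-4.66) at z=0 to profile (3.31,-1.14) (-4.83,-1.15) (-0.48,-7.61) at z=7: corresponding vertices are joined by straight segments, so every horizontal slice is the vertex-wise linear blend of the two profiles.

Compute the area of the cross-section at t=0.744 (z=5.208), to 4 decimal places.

Area at t=0.744: 23.0640

Cross-section at t=0.744: each vertex is (1-t)·p0[i] + t·p1[i].
  v1: (1-0.744)·(3.73,0.47) + 0.744·(3.31,-1.14) = (3.4175,-0.7278)
  v2: (1-0.744)·(-2.24,0.16) + 0.744·(-4.83,-1.15) = (-4.1670,-0.8146)
  v3: (1-0.744)·(-0.64,-4.66) + 0.744·(-0.48,-7.61) = (-0.5210,-6.8548)
Shoelace sum Σ(x_i·y_{i+1} − x_{i+1}·y_i):
  i=1: 3.4175·-0.8146 − -4.1670·-0.7278 = -5.8169 (running -5.8169)
  i=2: -4.1670·-6.8548 − -0.5210·-0.8146 = +28.1393 (running +22.3224)
  i=3: -0.5210·-0.7278 − 3.4175·-6.8548 = +23.8056 (running +46.1279)
Area = |Σ|/2 = |46.1279|/2 = 23.0640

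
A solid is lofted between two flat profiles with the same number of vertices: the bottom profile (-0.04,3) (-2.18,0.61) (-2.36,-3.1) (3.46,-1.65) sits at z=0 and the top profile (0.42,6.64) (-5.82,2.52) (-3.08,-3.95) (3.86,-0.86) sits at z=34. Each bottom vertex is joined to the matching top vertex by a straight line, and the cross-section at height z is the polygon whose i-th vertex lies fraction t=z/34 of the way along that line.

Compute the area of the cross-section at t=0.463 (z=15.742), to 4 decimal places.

Cross-section at t=0.463: each vertex is (1-t)·p0[i] + t·p1[i].
  v1: (1-0.463)·(-0.04,3) + 0.463·(0.42,6.64) = (0.1730,4.6853)
  v2: (1-0.463)·(-2.18,0.61) + 0.463·(-5.82,2.52) = (-3.8653,1.4943)
  v3: (1-0.463)·(-2.36,-3.1) + 0.463·(-3.08,-3.95) = (-2.6934,-3.4935)
  v4: (1-0.463)·(3.46,-1.65) + 0.463·(3.86,-0.86) = (3.6452,-1.2842)
Shoelace sum Σ(x_i·y_{i+1} − x_{i+1}·y_i):
  i=1: 0.1730·1.4943 − -3.8653·4.6853 = +18.3688 (running +18.3688)
  i=2: -3.8653·-3.4935 − -2.6934·1.4943 = +17.5285 (running +35.8972)
  i=3: -2.6934·-1.2842 − 3.6452·-3.4935 = +16.1936 (running +52.0908)
  i=4: 3.6452·4.6853 − 0.1730·-1.2842 = +17.3011 (running +69.3919)
Area = |Σ|/2 = |69.3919|/2 = 34.6959

Area at t=0.463: 34.6959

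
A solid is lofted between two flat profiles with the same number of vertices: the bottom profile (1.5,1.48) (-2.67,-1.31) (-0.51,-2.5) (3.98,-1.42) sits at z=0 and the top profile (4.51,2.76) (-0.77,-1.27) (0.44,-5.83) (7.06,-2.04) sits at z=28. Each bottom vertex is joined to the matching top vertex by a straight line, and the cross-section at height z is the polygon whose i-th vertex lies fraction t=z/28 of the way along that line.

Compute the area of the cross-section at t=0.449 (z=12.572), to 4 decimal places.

Area at t=0.449: 22.3149

Cross-section at t=0.449: each vertex is (1-t)·p0[i] + t·p1[i].
  v1: (1-0.449)·(1.5,1.48) + 0.449·(4.51,2.76) = (2.8515,2.0547)
  v2: (1-0.449)·(-2.67,-1.31) + 0.449·(-0.77,-1.27) = (-1.8169,-1.2920)
  v3: (1-0.449)·(-0.51,-2.5) + 0.449·(0.44,-5.83) = (-0.0834,-3.9952)
  v4: (1-0.449)·(3.98,-1.42) + 0.449·(7.06,-2.04) = (5.3629,-1.6984)
Shoelace sum Σ(x_i·y_{i+1} − x_{i+1}·y_i):
  i=1: 2.8515·-1.2920 − -1.8169·2.0547 = +0.0490 (running +0.0490)
  i=2: -1.8169·-3.9952 − -0.0834·-1.2920 = +7.1510 (running +7.2000)
  i=3: -0.0834·-1.6984 − 5.3629·-3.9952 = +21.5675 (running +28.7675)
  i=4: 5.3629·2.0547 − 2.8515·-1.6984 = +15.8622 (running +44.6297)
Area = |Σ|/2 = |44.6297|/2 = 22.3149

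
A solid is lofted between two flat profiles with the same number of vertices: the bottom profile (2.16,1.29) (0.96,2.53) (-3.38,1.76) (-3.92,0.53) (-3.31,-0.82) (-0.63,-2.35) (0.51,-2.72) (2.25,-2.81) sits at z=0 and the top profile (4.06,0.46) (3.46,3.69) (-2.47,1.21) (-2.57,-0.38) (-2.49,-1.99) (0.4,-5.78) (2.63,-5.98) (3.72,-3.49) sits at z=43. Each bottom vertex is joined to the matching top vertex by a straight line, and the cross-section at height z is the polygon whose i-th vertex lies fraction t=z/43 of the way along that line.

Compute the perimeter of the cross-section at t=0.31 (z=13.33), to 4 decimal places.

Cross-section at t=0.31: each vertex is (1-t)·p0[i] + t·p1[i].
  v1: (1-0.31)·(2.16,1.29) + 0.31·(4.06,0.46) = (2.7490,1.0327)
  v2: (1-0.31)·(0.96,2.53) + 0.31·(3.46,3.69) = (1.7350,2.8896)
  v3: (1-0.31)·(-3.38,1.76) + 0.31·(-2.47,1.21) = (-3.0979,1.5895)
  v4: (1-0.31)·(-3.92,0.53) + 0.31·(-2.57,-0.38) = (-3.5015,0.2479)
  v5: (1-0.31)·(-3.31,-0.82) + 0.31·(-2.49,-1.99) = (-3.0558,-1.1827)
  v6: (1-0.31)·(-0.63,-2.35) + 0.31·(0.4,-5.78) = (-0.3107,-3.4133)
  v7: (1-0.31)·(0.51,-2.72) + 0.31·(2.63,-5.98) = (1.1672,-3.7306)
  v8: (1-0.31)·(2.25,-2.81) + 0.31·(3.72,-3.49) = (2.7057,-3.0208)
Perimeter = Σ |v_{i+1} − v_i|:
  edge 1→2: √(-1.0140² + 1.8569²) = 2.1157 (running 2.1157)
  edge 2→3: √(-4.8329² + -1.3001²) = 5.0047 (running 7.1204)
  edge 3→4: √(-0.4036² + -1.3416²) = 1.4010 (running 8.5214)
  edge 4→5: √(0.4457² + -1.4306²) = 1.4984 (running 10.0199)
  edge 5→6: √(2.7451² + -2.2306²) = 3.5371 (running 13.5570)
  edge 6→7: √(1.4779² + -0.3173²) = 1.5116 (running 15.0685)
  edge 7→8: √(1.5385² + 0.7098²) = 1.6943 (running 16.7629)
  edge 8→1: √(0.0433² + 4.0535²) = 4.0537 (running 20.8166)
Perimeter = 20.8166

Perimeter at t=0.31: 20.8166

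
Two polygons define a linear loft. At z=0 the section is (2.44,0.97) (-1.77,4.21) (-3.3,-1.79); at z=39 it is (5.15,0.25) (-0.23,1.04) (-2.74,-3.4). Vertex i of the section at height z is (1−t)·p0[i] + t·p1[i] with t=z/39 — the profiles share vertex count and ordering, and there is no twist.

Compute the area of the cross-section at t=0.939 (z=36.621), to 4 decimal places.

Area at t=0.939: 13.1887

Cross-section at t=0.939: each vertex is (1-t)·p0[i] + t·p1[i].
  v1: (1-0.939)·(2.44,0.97) + 0.939·(5.15,0.25) = (4.9847,0.2939)
  v2: (1-0.939)·(-1.77,4.21) + 0.939·(-0.23,1.04) = (-0.3239,1.2334)
  v3: (1-0.939)·(-3.3,-1.79) + 0.939·(-2.74,-3.4) = (-2.7742,-3.3018)
Shoelace sum Σ(x_i·y_{i+1} − x_{i+1}·y_i):
  i=1: 4.9847·1.2334 − -0.3239·0.2939 = +6.2432 (running +6.2432)
  i=2: -0.3239·-3.3018 − -2.7742·1.2334 = +4.4911 (running +10.7343)
  i=3: -2.7742·0.2939 − 4.9847·-3.3018 = +15.6430 (running +26.3773)
Area = |Σ|/2 = |26.3773|/2 = 13.1887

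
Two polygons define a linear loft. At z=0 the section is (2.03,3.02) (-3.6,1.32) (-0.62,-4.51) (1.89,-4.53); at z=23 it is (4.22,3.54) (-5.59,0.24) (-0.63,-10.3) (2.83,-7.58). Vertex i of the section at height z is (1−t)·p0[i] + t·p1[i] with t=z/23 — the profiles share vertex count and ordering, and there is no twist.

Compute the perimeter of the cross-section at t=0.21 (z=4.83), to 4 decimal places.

Perimeter at t=0.21: 25.5120

Cross-section at t=0.21: each vertex is (1-t)·p0[i] + t·p1[i].
  v1: (1-0.21)·(2.03,3.02) + 0.21·(4.22,3.54) = (2.4899,3.1292)
  v2: (1-0.21)·(-3.6,1.32) + 0.21·(-5.59,0.24) = (-4.0179,1.0932)
  v3: (1-0.21)·(-0.62,-4.51) + 0.21·(-0.63,-10.3) = (-0.6221,-5.7259)
  v4: (1-0.21)·(1.89,-4.53) + 0.21·(2.83,-7.58) = (2.0874,-5.1705)
Perimeter = Σ |v_{i+1} − v_i|:
  edge 1→2: √(-6.5078² + -2.0360²) = 6.8189 (running 6.8189)
  edge 2→3: √(3.3958² + -6.8191²) = 7.6178 (running 14.4367)
  edge 3→4: √(2.7095² + 0.5554²) = 2.7658 (running 17.2025)
  edge 4→1: √(0.4025² + 8.2997²) = 8.3095 (running 25.5120)
Perimeter = 25.5120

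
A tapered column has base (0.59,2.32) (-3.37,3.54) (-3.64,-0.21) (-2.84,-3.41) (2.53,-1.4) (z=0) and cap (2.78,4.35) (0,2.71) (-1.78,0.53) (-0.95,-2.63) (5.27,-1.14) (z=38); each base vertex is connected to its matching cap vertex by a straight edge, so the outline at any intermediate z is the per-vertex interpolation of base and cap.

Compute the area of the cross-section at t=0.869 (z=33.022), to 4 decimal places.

Cross-section at t=0.869: each vertex is (1-t)·p0[i] + t·p1[i].
  v1: (1-0.869)·(0.59,2.32) + 0.869·(2.78,4.35) = (2.4931,4.0841)
  v2: (1-0.869)·(-3.37,3.54) + 0.869·(0,2.71) = (-0.4415,2.8187)
  v3: (1-0.869)·(-3.64,-0.21) + 0.869·(-1.78,0.53) = (-2.0237,0.4331)
  v4: (1-0.869)·(-2.84,-3.41) + 0.869·(-0.95,-2.63) = (-1.1976,-2.7322)
  v5: (1-0.869)·(2.53,-1.4) + 0.869·(5.27,-1.14) = (4.9111,-1.1741)
Shoelace sum Σ(x_i·y_{i+1} − x_{i+1}·y_i):
  i=1: 2.4931·2.8187 − -0.4415·4.0841 = +8.8304 (running +8.8304)
  i=2: -0.4415·0.4331 − -2.0237·2.8187 = +5.5130 (running +14.3434)
  i=3: -2.0237·-2.7322 − -1.1976·0.4331 = +6.0476 (running +20.3910)
  i=4: -1.1976·-1.1741 − 4.9111·-2.7322 = +14.8239 (running +35.2149)
  i=5: 4.9111·4.0841 − 2.4931·-1.1741 = +22.9842 (running +58.1991)
Area = |Σ|/2 = |58.1991|/2 = 29.0996

Area at t=0.869: 29.0996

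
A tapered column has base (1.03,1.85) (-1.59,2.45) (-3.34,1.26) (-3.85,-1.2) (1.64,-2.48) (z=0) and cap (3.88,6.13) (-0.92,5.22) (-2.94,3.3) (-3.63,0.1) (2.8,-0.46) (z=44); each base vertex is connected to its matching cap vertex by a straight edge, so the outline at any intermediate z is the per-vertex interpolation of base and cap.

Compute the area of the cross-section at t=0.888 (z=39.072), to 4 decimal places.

Cross-section at t=0.888: each vertex is (1-t)·p0[i] + t·p1[i].
  v1: (1-0.888)·(1.03,1.85) + 0.888·(3.88,6.13) = (3.5608,5.6506)
  v2: (1-0.888)·(-1.59,2.45) + 0.888·(-0.92,5.22) = (-0.9950,4.9098)
  v3: (1-0.888)·(-3.34,1.26) + 0.888·(-2.94,3.3) = (-2.9848,3.0715)
  v4: (1-0.888)·(-3.85,-1.2) + 0.888·(-3.63,0.1) = (-3.6546,-0.0456)
  v5: (1-0.888)·(1.64,-2.48) + 0.888·(2.8,-0.46) = (2.6701,-0.6862)
Shoelace sum Σ(x_i·y_{i+1} − x_{i+1}·y_i):
  i=1: 3.5608·4.9098 − -0.9950·5.6506 = +23.1053 (running +23.1053)
  i=2: -0.9950·3.0715 − -2.9848·4.9098 = +11.5984 (running +34.7037)
  i=3: -2.9848·-0.0456 − -3.6546·3.0715 = +11.3614 (running +46.0651)
  i=4: -3.6546·-0.6862 − 2.6701·-0.0456 = +2.6297 (running +48.6948)
  i=5: 2.6701·5.6506 − 3.5608·-0.6862 = +17.5312 (running +66.2260)
Area = |Σ|/2 = |66.2260|/2 = 33.1130

Area at t=0.888: 33.1130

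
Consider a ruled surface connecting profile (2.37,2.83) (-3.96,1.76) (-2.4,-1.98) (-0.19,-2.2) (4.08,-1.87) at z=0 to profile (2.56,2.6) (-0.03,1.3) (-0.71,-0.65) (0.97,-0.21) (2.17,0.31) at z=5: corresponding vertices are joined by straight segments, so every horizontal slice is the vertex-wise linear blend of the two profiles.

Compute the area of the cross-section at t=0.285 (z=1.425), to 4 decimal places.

Area at t=0.285: 20.6136

Cross-section at t=0.285: each vertex is (1-t)·p0[i] + t·p1[i].
  v1: (1-0.285)·(2.37,2.83) + 0.285·(2.56,2.6) = (2.4242,2.7645)
  v2: (1-0.285)·(-3.96,1.76) + 0.285·(-0.03,1.3) = (-2.8400,1.6289)
  v3: (1-0.285)·(-2.4,-1.98) + 0.285·(-0.71,-0.65) = (-1.9184,-1.6010)
  v4: (1-0.285)·(-0.19,-2.2) + 0.285·(0.97,-0.21) = (0.1406,-1.6329)
  v5: (1-0.285)·(4.08,-1.87) + 0.285·(2.17,0.31) = (3.5357,-1.2487)
Shoelace sum Σ(x_i·y_{i+1} − x_{i+1}·y_i):
  i=1: 2.4242·1.6289 − -2.8400·2.7645 = +11.7996 (running +11.7996)
  i=2: -2.8400·-1.6010 − -1.9184·1.6289 = +7.6714 (running +19.4710)
  i=3: -1.9184·-1.6329 − 0.1406·-1.6010 = +3.3575 (running +22.8285)
  i=4: 0.1406·-1.2487 − 3.5357·-1.6329 = +5.5976 (running +28.4261)
  i=5: 3.5357·2.7645 − 2.4242·-1.2487 = +12.8012 (running +41.2273)
Area = |Σ|/2 = |41.2273|/2 = 20.6136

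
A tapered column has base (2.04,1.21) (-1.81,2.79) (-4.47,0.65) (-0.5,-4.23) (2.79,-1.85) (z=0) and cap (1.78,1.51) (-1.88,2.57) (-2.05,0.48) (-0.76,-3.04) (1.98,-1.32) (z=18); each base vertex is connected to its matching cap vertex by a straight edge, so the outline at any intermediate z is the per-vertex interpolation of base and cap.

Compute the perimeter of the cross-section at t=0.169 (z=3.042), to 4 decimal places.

Cross-section at t=0.169: each vertex is (1-t)·p0[i] + t·p1[i].
  v1: (1-0.169)·(2.04,1.21) + 0.169·(1.78,1.51) = (1.9961,1.2607)
  v2: (1-0.169)·(-1.81,2.79) + 0.169·(-1.88,2.57) = (-1.8218,2.7528)
  v3: (1-0.169)·(-4.47,0.65) + 0.169·(-2.05,0.48) = (-4.0610,0.6213)
  v4: (1-0.169)·(-0.5,-4.23) + 0.169·(-0.76,-3.04) = (-0.5439,-4.0289)
  v5: (1-0.169)·(2.79,-1.85) + 0.169·(1.98,-1.32) = (2.6531,-1.7604)
Perimeter = Σ |v_{i+1} − v_i|:
  edge 1→2: √(-3.8179² + 1.4921²) = 4.0991 (running 4.0991)
  edge 2→3: √(-2.2392² + -2.1315²) = 3.0915 (running 7.1906)
  edge 3→4: √(3.5171² + -4.6502²) = 5.8304 (running 13.0211)
  edge 4→5: √(3.1970² + 2.2685²) = 3.9201 (running 16.9411)
  edge 5→1: √(-0.6570² + 3.0211²) = 3.0918 (running 20.0329)
Perimeter = 20.0329

Perimeter at t=0.169: 20.0329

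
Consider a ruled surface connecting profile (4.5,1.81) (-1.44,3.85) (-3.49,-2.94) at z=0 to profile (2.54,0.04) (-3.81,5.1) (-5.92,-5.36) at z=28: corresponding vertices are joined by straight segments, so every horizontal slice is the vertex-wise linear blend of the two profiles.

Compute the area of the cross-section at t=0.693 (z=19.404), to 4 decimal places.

Cross-section at t=0.693: each vertex is (1-t)·p0[i] + t·p1[i].
  v1: (1-0.693)·(4.5,1.81) + 0.693·(2.54,0.04) = (3.1417,0.5834)
  v2: (1-0.693)·(-1.44,3.85) + 0.693·(-3.81,5.1) = (-3.0824,4.7162)
  v3: (1-0.693)·(-3.49,-2.94) + 0.693·(-5.92,-5.36) = (-5.1740,-4.6171)
Shoelace sum Σ(x_i·y_{i+1} − x_{i+1}·y_i):
  i=1: 3.1417·4.7162 − -3.0824·0.5834 = +16.6154 (running +16.6154)
  i=2: -3.0824·-4.6171 − -5.1740·4.7162 = +38.6335 (running +55.2489)
  i=3: -5.1740·0.5834 − 3.1417·-4.6171 = +11.4871 (running +66.7359)
Area = |Σ|/2 = |66.7359|/2 = 33.3680

Area at t=0.693: 33.3680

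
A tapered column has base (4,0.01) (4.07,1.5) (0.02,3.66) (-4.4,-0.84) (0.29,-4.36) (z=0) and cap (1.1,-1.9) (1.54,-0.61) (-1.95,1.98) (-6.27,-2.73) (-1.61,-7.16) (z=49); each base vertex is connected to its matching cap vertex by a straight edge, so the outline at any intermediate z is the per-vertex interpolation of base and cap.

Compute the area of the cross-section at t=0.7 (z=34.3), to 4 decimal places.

Area at t=0.7: 36.8103

Cross-section at t=0.7: each vertex is (1-t)·p0[i] + t·p1[i].
  v1: (1-0.7)·(4,0.01) + 0.7·(1.1,-1.9) = (1.9700,-1.3270)
  v2: (1-0.7)·(4.07,1.5) + 0.7·(1.54,-0.61) = (2.2990,0.0230)
  v3: (1-0.7)·(0.02,3.66) + 0.7·(-1.95,1.98) = (-1.3590,2.4840)
  v4: (1-0.7)·(-4.4,-0.84) + 0.7·(-6.27,-2.73) = (-5.7090,-2.1630)
  v5: (1-0.7)·(0.29,-4.36) + 0.7·(-1.61,-7.16) = (-1.0400,-6.3200)
Shoelace sum Σ(x_i·y_{i+1} − x_{i+1}·y_i):
  i=1: 1.9700·0.0230 − 2.2990·-1.3270 = +3.0961 (running +3.0961)
  i=2: 2.2990·2.4840 − -1.3590·0.0230 = +5.7420 (running +8.8381)
  i=3: -1.3590·-2.1630 − -5.7090·2.4840 = +17.1207 (running +25.9587)
  i=4: -5.7090·-6.3200 − -1.0400·-2.1630 = +33.8314 (running +59.7901)
  i=5: -1.0400·-1.3270 − 1.9700·-6.3200 = +13.8305 (running +73.6206)
Area = |Σ|/2 = |73.6206|/2 = 36.8103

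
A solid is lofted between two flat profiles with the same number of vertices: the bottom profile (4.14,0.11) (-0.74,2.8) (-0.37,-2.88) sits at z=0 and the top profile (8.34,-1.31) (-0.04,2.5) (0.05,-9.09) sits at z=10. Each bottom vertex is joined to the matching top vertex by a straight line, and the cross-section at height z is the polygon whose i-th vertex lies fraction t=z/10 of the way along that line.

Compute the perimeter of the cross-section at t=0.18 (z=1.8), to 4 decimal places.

Cross-section at t=0.18: each vertex is (1-t)·p0[i] + t·p1[i].
  v1: (1-0.18)·(4.14,0.11) + 0.18·(8.34,-1.31) = (4.8960,-0.1456)
  v2: (1-0.18)·(-0.74,2.8) + 0.18·(-0.04,2.5) = (-0.6140,2.7460)
  v3: (1-0.18)·(-0.37,-2.88) + 0.18·(0.05,-9.09) = (-0.2944,-3.9978)
Perimeter = Σ |v_{i+1} − v_i|:
  edge 1→2: √(-5.5100² + 2.8916²) = 6.2227 (running 6.2227)
  edge 2→3: √(0.3196² + -6.7438²) = 6.7514 (running 12.9740)
  edge 3→1: √(5.1904² + 3.8522²) = 6.4637 (running 19.4377)
Perimeter = 19.4377

Perimeter at t=0.18: 19.4377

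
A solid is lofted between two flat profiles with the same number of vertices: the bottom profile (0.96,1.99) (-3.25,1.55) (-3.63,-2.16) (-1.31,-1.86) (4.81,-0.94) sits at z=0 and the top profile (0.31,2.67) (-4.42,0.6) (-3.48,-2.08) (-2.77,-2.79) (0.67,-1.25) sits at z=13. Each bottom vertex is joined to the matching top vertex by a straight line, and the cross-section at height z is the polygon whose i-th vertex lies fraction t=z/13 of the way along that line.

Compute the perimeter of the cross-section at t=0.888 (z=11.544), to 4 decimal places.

Cross-section at t=0.888: each vertex is (1-t)·p0[i] + t·p1[i].
  v1: (1-0.888)·(0.96,1.99) + 0.888·(0.31,2.67) = (0.3828,2.5938)
  v2: (1-0.888)·(-3.25,1.55) + 0.888·(-4.42,0.6) = (-4.2890,0.7064)
  v3: (1-0.888)·(-3.63,-2.16) + 0.888·(-3.48,-2.08) = (-3.4968,-2.0890)
  v4: (1-0.888)·(-1.31,-1.86) + 0.888·(-2.77,-2.79) = (-2.6065,-2.6858)
  v5: (1-0.888)·(4.81,-0.94) + 0.888·(0.67,-1.25) = (1.1337,-1.2153)
Perimeter = Σ |v_{i+1} − v_i|:
  edge 1→2: √(-4.6718² + -1.8874²) = 5.0386 (running 5.0386)
  edge 2→3: √(0.7922² + -2.7954²) = 2.9054 (running 7.9441)
  edge 3→4: √(0.8903² + -0.5969²) = 1.0719 (running 9.0159)
  edge 4→5: √(3.7402² + 1.4706²) = 4.0189 (running 13.0348)
  edge 5→1: √(-0.7509² + 3.8091²) = 3.8824 (running 16.9172)
Perimeter = 16.9172

Perimeter at t=0.888: 16.9172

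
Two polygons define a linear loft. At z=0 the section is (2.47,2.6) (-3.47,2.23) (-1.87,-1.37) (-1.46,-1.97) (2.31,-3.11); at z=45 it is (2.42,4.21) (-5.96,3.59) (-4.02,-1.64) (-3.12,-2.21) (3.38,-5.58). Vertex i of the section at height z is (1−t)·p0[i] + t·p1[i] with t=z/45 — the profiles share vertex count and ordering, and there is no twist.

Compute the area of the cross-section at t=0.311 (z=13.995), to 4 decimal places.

Area at t=0.311: 32.8383

Cross-section at t=0.311: each vertex is (1-t)·p0[i] + t·p1[i].
  v1: (1-0.311)·(2.47,2.6) + 0.311·(2.42,4.21) = (2.4545,3.1007)
  v2: (1-0.311)·(-3.47,2.23) + 0.311·(-5.96,3.59) = (-4.2444,2.6530)
  v3: (1-0.311)·(-1.87,-1.37) + 0.311·(-4.02,-1.64) = (-2.5387,-1.4540)
  v4: (1-0.311)·(-1.46,-1.97) + 0.311·(-3.12,-2.21) = (-1.9763,-2.0446)
  v5: (1-0.311)·(2.31,-3.11) + 0.311·(3.38,-5.58) = (2.6428,-3.8782)
Shoelace sum Σ(x_i·y_{i+1} − x_{i+1}·y_i):
  i=1: 2.4545·2.6530 − -4.2444·3.1007 = +19.6722 (running +19.6722)
  i=2: -4.2444·-1.4540 − -2.5387·2.6530 = +12.9062 (running +32.5783)
  i=3: -2.5387·-2.0446 − -1.9763·-1.4540 = +2.3172 (running +34.8955)
  i=4: -1.9763·-3.8782 − 2.6428·-2.0446 = +13.0678 (running +47.9633)
  i=5: 2.6428·3.1007 − 2.4545·-3.8782 = +17.7132 (running +65.6766)
Area = |Σ|/2 = |65.6766|/2 = 32.8383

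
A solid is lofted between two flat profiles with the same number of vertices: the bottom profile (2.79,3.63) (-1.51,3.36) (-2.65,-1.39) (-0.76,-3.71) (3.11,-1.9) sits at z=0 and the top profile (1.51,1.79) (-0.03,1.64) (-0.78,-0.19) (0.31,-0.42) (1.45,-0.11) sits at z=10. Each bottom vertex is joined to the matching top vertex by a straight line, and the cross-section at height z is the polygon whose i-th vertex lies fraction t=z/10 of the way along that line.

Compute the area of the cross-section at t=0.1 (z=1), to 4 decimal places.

Area at t=0.1: 28.0318

Cross-section at t=0.1: each vertex is (1-t)·p0[i] + t·p1[i].
  v1: (1-0.1)·(2.79,3.63) + 0.1·(1.51,1.79) = (2.6620,3.4460)
  v2: (1-0.1)·(-1.51,3.36) + 0.1·(-0.03,1.64) = (-1.3620,3.1880)
  v3: (1-0.1)·(-2.65,-1.39) + 0.1·(-0.78,-0.19) = (-2.4630,-1.2700)
  v4: (1-0.1)·(-0.76,-3.71) + 0.1·(0.31,-0.42) = (-0.6530,-3.3810)
  v5: (1-0.1)·(3.11,-1.9) + 0.1·(1.45,-0.11) = (2.9440,-1.7210)
Shoelace sum Σ(x_i·y_{i+1} − x_{i+1}·y_i):
  i=1: 2.6620·3.1880 − -1.3620·3.4460 = +13.1799 (running +13.1799)
  i=2: -1.3620·-1.2700 − -2.4630·3.1880 = +9.5818 (running +22.7617)
  i=3: -2.4630·-3.3810 − -0.6530·-1.2700 = +7.4981 (running +30.2598)
  i=4: -0.6530·-1.7210 − 2.9440·-3.3810 = +11.0775 (running +41.3373)
  i=5: 2.9440·3.4460 − 2.6620·-1.7210 = +14.7263 (running +56.0636)
Area = |Σ|/2 = |56.0636|/2 = 28.0318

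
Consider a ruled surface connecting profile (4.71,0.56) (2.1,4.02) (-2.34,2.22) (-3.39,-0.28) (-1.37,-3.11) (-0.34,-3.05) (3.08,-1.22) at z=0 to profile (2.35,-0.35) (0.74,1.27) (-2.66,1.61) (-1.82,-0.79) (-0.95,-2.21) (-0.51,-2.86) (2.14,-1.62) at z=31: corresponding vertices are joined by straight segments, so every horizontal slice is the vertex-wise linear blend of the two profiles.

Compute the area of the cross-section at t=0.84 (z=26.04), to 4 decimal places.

Cross-section at t=0.84: each vertex is (1-t)·p0[i] + t·p1[i].
  v1: (1-0.84)·(4.71,0.56) + 0.84·(2.35,-0.35) = (2.7276,-0.2044)
  v2: (1-0.84)·(2.1,4.02) + 0.84·(0.74,1.27) = (0.9576,1.7100)
  v3: (1-0.84)·(-2.34,2.22) + 0.84·(-2.66,1.61) = (-2.6088,1.7076)
  v4: (1-0.84)·(-3.39,-0.28) + 0.84·(-1.82,-0.79) = (-2.0712,-0.7084)
  v5: (1-0.84)·(-1.37,-3.11) + 0.84·(-0.95,-2.21) = (-1.0172,-2.3540)
  v6: (1-0.84)·(-0.34,-3.05) + 0.84·(-0.51,-2.86) = (-0.4828,-2.8904)
  v7: (1-0.84)·(3.08,-1.22) + 0.84·(2.14,-1.62) = (2.2904,-1.5560)
Shoelace sum Σ(x_i·y_{i+1} − x_{i+1}·y_i):
  i=1: 2.7276·1.7100 − 0.9576·-0.2044 = +4.8599 (running +4.8599)
  i=2: 0.9576·1.7076 − -2.6088·1.7100 = +6.0962 (running +10.9562)
  i=3: -2.6088·-0.7084 − -2.0712·1.7076 = +5.3849 (running +16.3410)
  i=4: -2.0712·-2.3540 − -1.0172·-0.7084 = +4.1550 (running +20.4961)
  i=5: -1.0172·-2.8904 − -0.4828·-2.3540 = +1.8036 (running +22.2997)
  i=6: -0.4828·-1.5560 − 2.2904·-2.8904 = +7.3714 (running +29.6711)
  i=7: 2.2904·-0.2044 − 2.7276·-1.5560 = +3.7760 (running +33.4471)
Area = |Σ|/2 = |33.4471|/2 = 16.7235

Area at t=0.84: 16.7235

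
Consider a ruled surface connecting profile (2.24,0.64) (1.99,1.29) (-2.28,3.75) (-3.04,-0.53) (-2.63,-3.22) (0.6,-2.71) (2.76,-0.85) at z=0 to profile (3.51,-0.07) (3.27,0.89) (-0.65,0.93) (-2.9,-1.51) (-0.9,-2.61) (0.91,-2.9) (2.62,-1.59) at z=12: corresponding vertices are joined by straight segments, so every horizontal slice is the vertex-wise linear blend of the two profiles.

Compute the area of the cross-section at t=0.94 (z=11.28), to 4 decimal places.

Cross-section at t=0.94: each vertex is (1-t)·p0[i] + t·p1[i].
  v1: (1-0.94)·(2.24,0.64) + 0.94·(3.51,-0.07) = (3.4338,-0.0274)
  v2: (1-0.94)·(1.99,1.29) + 0.94·(3.27,0.89) = (3.1932,0.9140)
  v3: (1-0.94)·(-2.28,3.75) + 0.94·(-0.65,0.93) = (-0.7478,1.0992)
  v4: (1-0.94)·(-3.04,-0.53) + 0.94·(-2.9,-1.51) = (-2.9084,-1.4512)
  v5: (1-0.94)·(-2.63,-3.22) + 0.94·(-0.9,-2.61) = (-1.0038,-2.6466)
  v6: (1-0.94)·(0.6,-2.71) + 0.94·(0.91,-2.9) = (0.8914,-2.8886)
  v7: (1-0.94)·(2.76,-0.85) + 0.94·(2.62,-1.59) = (2.6284,-1.5456)
Shoelace sum Σ(x_i·y_{i+1} − x_{i+1}·y_i):
  i=1: 3.4338·0.9140 − 3.1932·-0.0274 = +3.2260 (running +3.2260)
  i=2: 3.1932·1.0992 − -0.7478·0.9140 = +4.1935 (running +7.4194)
  i=3: -0.7478·-1.4512 − -2.9084·1.0992 = +4.2821 (running +11.7016)
  i=4: -2.9084·-2.6466 − -1.0038·-1.4512 = +6.2407 (running +17.9422)
  i=5: -1.0038·-2.8886 − 0.8914·-2.6466 = +5.2588 (running +23.2010)
  i=6: 0.8914·-1.5456 − 2.6284·-2.8886 = +6.2146 (running +29.4156)
  i=7: 2.6284·-0.0274 − 3.4338·-1.5456 = +5.2353 (running +34.6509)
Area = |Σ|/2 = |34.6509|/2 = 17.3254

Area at t=0.94: 17.3254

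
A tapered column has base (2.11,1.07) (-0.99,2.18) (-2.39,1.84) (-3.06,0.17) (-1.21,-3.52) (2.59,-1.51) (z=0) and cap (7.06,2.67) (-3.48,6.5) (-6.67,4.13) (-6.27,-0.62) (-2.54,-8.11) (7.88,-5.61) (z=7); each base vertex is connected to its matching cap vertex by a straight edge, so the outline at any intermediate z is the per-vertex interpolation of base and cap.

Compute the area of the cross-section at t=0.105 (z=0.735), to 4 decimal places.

Cross-section at t=0.105: each vertex is (1-t)·p0[i] + t·p1[i].
  v1: (1-0.105)·(2.11,1.07) + 0.105·(7.06,2.67) = (2.6298,1.2380)
  v2: (1-0.105)·(-0.99,2.18) + 0.105·(-3.48,6.5) = (-1.2514,2.6336)
  v3: (1-0.105)·(-2.39,1.84) + 0.105·(-6.67,4.13) = (-2.8394,2.0804)
  v4: (1-0.105)·(-3.06,0.17) + 0.105·(-6.27,-0.62) = (-3.3971,0.0871)
  v5: (1-0.105)·(-1.21,-3.52) + 0.105·(-2.54,-8.11) = (-1.3497,-4.0019)
  v6: (1-0.105)·(2.59,-1.51) + 0.105·(7.88,-5.61) = (3.1454,-1.9405)
Shoelace sum Σ(x_i·y_{i+1} − x_{i+1}·y_i):
  i=1: 2.6298·2.6336 − -1.2514·1.2380 = +8.4750 (running +8.4750)
  i=2: -1.2514·2.0804 − -2.8394·2.6336 = +4.8743 (running +13.3493)
  i=3: -2.8394·0.0871 − -3.3971·2.0804 = +6.8202 (running +20.1695)
  i=4: -3.3971·-4.0019 − -1.3497·0.0871 = +13.7123 (running +33.8818)
  i=5: -1.3497·-1.9405 − 3.1454·-4.0019 = +15.2069 (running +49.0887)
  i=6: 3.1454·1.2380 − 2.6298·-1.9405 = +8.9971 (running +58.0858)
Area = |Σ|/2 = |58.0858|/2 = 29.0429

Area at t=0.105: 29.0429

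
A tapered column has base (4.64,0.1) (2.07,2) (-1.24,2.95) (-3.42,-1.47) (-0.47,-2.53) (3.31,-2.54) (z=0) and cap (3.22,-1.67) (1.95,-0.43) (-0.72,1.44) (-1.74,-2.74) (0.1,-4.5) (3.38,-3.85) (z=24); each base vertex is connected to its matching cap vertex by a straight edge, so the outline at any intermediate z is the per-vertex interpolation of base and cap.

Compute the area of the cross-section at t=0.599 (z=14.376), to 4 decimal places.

Area at t=0.599: 23.2471

Cross-section at t=0.599: each vertex is (1-t)·p0[i] + t·p1[i].
  v1: (1-0.599)·(4.64,0.1) + 0.599·(3.22,-1.67) = (3.7894,-0.9602)
  v2: (1-0.599)·(2.07,2) + 0.599·(1.95,-0.43) = (1.9981,0.5444)
  v3: (1-0.599)·(-1.24,2.95) + 0.599·(-0.72,1.44) = (-0.9285,2.0455)
  v4: (1-0.599)·(-3.42,-1.47) + 0.599·(-1.74,-2.74) = (-2.4137,-2.2307)
  v5: (1-0.599)·(-0.47,-2.53) + 0.599·(0.1,-4.5) = (-0.1286,-3.7100)
  v6: (1-0.599)·(3.31,-2.54) + 0.599·(3.38,-3.85) = (3.3519,-3.3247)
Shoelace sum Σ(x_i·y_{i+1} − x_{i+1}·y_i):
  i=1: 3.7894·0.5444 − 1.9981·-0.9602 = +3.9817 (running +3.9817)
  i=2: 1.9981·2.0455 − -0.9285·0.5444 = +4.5927 (running +8.5744)
  i=3: -0.9285·-2.2307 − -2.4137·2.0455 = +7.0085 (running +15.5829)
  i=4: -2.4137·-3.7100 − -0.1286·-2.2307 = +8.6680 (running +24.2509)
  i=5: -0.1286·-3.3247 − 3.3519·-3.7100 = +12.8632 (running +37.1141)
  i=6: 3.3519·-0.9602 − 3.7894·-3.3247 = +9.3800 (running +46.4942)
Area = |Σ|/2 = |46.4942|/2 = 23.2471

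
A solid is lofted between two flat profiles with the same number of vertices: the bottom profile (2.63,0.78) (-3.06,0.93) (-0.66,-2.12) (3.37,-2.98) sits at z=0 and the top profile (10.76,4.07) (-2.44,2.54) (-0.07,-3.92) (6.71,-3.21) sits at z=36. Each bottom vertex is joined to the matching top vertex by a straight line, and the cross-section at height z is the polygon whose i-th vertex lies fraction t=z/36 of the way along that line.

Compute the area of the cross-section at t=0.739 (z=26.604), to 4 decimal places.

Area at t=0.739: 51.4623

Cross-section at t=0.739: each vertex is (1-t)·p0[i] + t·p1[i].
  v1: (1-0.739)·(2.63,0.78) + 0.739·(10.76,4.07) = (8.6381,3.2113)
  v2: (1-0.739)·(-3.06,0.93) + 0.739·(-2.44,2.54) = (-2.6018,2.1198)
  v3: (1-0.739)·(-0.66,-2.12) + 0.739·(-0.07,-3.92) = (-0.2240,-3.4502)
  v4: (1-0.739)·(3.37,-2.98) + 0.739·(6.71,-3.21) = (5.8383,-3.1500)
Shoelace sum Σ(x_i·y_{i+1} − x_{i+1}·y_i):
  i=1: 8.6381·2.1198 − -2.6018·3.2113 = +26.6661 (running +26.6661)
  i=2: -2.6018·-3.4502 − -0.2240·2.1198 = +9.4516 (running +36.1178)
  i=3: -0.2240·-3.1500 − 5.8383·-3.4502 = +20.8487 (running +56.9665)
  i=4: 5.8383·3.2113 − 8.6381·-3.1500 = +45.9581 (running +102.9246)
Area = |Σ|/2 = |102.9246|/2 = 51.4623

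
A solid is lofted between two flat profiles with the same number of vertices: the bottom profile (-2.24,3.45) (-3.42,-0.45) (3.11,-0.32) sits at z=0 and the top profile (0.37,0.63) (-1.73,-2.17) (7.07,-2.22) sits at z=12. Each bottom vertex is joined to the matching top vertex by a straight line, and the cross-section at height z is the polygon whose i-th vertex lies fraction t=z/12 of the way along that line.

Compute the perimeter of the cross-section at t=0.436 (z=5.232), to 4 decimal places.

Perimeter at t=0.436: 18.1157

Cross-section at t=0.436: each vertex is (1-t)·p0[i] + t·p1[i].
  v1: (1-0.436)·(-2.24,3.45) + 0.436·(0.37,0.63) = (-1.1020,2.2205)
  v2: (1-0.436)·(-3.42,-0.45) + 0.436·(-1.73,-2.17) = (-2.6832,-1.1999)
  v3: (1-0.436)·(3.11,-0.32) + 0.436·(7.07,-2.22) = (4.8366,-1.1484)
Perimeter = Σ |v_{i+1} − v_i|:
  edge 1→2: √(-1.5811² + -3.4204²) = 3.7682 (running 3.7682)
  edge 2→3: √(7.5197² + 0.0515²) = 7.5199 (running 11.2881)
  edge 3→1: √(-5.9386² + 3.3689²) = 6.8276 (running 18.1157)
Perimeter = 18.1157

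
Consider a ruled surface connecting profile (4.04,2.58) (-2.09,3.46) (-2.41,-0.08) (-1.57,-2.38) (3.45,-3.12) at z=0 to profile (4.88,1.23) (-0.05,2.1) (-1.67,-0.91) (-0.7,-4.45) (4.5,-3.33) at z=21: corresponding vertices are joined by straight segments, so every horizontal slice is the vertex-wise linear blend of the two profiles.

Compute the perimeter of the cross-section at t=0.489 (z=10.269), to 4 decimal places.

Perimeter at t=0.489: 22.3490

Cross-section at t=0.489: each vertex is (1-t)·p0[i] + t·p1[i].
  v1: (1-0.489)·(4.04,2.58) + 0.489·(4.88,1.23) = (4.4508,1.9199)
  v2: (1-0.489)·(-2.09,3.46) + 0.489·(-0.05,2.1) = (-1.0924,2.7950)
  v3: (1-0.489)·(-2.41,-0.08) + 0.489·(-1.67,-0.91) = (-2.0481,-0.4859)
  v4: (1-0.489)·(-1.57,-2.38) + 0.489·(-0.7,-4.45) = (-1.1446,-3.3922)
  v5: (1-0.489)·(3.45,-3.12) + 0.489·(4.5,-3.33) = (3.9634,-3.2227)
Perimeter = Σ |v_{i+1} − v_i|:
  edge 1→2: √(-5.5432² + 0.8751²) = 5.6119 (running 5.6119)
  edge 2→3: √(-0.9557² + -3.2808²) = 3.4172 (running 9.0290)
  edge 3→4: √(0.9036² + -2.9064²) = 3.0436 (running 12.0726)
  edge 4→5: √(5.1080² + 0.1695²) = 5.1108 (running 17.1835)
  edge 5→1: √(0.4873² + 5.1425²) = 5.1656 (running 22.3490)
Perimeter = 22.3490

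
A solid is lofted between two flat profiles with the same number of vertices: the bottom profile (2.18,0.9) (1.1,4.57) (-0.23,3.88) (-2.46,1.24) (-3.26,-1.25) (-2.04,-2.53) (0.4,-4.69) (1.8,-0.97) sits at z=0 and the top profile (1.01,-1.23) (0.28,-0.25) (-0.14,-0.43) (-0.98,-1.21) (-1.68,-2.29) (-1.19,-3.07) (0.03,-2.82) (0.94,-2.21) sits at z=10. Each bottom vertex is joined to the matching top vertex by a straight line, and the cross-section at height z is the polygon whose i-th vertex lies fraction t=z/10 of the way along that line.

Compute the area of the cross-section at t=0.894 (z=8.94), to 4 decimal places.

Cross-section at t=0.894: each vertex is (1-t)·p0[i] + t·p1[i].
  v1: (1-0.894)·(2.18,0.9) + 0.894·(1.01,-1.23) = (1.1340,-1.0042)
  v2: (1-0.894)·(1.1,4.57) + 0.894·(0.28,-0.25) = (0.3669,0.2609)
  v3: (1-0.894)·(-0.23,3.88) + 0.894·(-0.14,-0.43) = (-0.1495,0.0269)
  v4: (1-0.894)·(-2.46,1.24) + 0.894·(-0.98,-1.21) = (-1.1369,-0.9503)
  v5: (1-0.894)·(-3.26,-1.25) + 0.894·(-1.68,-2.29) = (-1.8475,-2.1798)
  v6: (1-0.894)·(-2.04,-2.53) + 0.894·(-1.19,-3.07) = (-1.2801,-3.0128)
  v7: (1-0.894)·(0.4,-4.69) + 0.894·(0.03,-2.82) = (0.0692,-3.0182)
  v8: (1-0.894)·(1.8,-0.97) + 0.894·(0.94,-2.21) = (1.0312,-2.0786)
Shoelace sum Σ(x_i·y_{i+1} − x_{i+1}·y_i):
  i=1: 1.1340·0.2609 − 0.3669·-1.0042 = +0.6644 (running +0.6644)
  i=2: 0.3669·0.0269 − -0.1495·0.2609 = +0.0489 (running +0.7132)
  i=3: -0.1495·-0.9503 − -1.1369·0.0269 = +0.1726 (running +0.8859)
  i=4: -1.1369·-2.1798 − -1.8475·-0.9503 = +0.7225 (running +1.6083)
  i=5: -1.8475·-3.0128 − -1.2801·-2.1798 = +2.7757 (running +4.3840)
  i=6: -1.2801·-3.0182 − 0.0692·-3.0128 = +4.0722 (running +8.4562)
  i=7: 0.0692·-2.0786 − 1.0312·-3.0182 = +2.9684 (running +11.4246)
  i=8: 1.0312·-1.0042 − 1.1340·-2.0786 = +1.3216 (running +12.7462)
Area = |Σ|/2 = |12.7462|/2 = 6.3731

Area at t=0.894: 6.3731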